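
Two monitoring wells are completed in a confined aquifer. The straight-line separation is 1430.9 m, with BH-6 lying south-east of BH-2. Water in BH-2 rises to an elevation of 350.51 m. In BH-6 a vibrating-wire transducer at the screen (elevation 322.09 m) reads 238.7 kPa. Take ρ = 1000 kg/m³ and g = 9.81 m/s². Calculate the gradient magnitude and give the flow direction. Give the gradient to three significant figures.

Total head at BH-2: h = 350.51 m (water level in the piezometer is the total head).
Pressure head at BH-6: ψ = P/(ρg) = 238.7×1000 / (1000 × 9.81) = 24.33 m.
Total head at BH-6: h = z + ψ = 322.09 + 24.33 = 346.42 m.
Head difference: h(BH-2) − h(BH-6) = 350.51 − 346.42 = 4.09 m.
Hydraulic gradient: i = |Δh| / L = 4.09 / 1430.9 = 0.00286.
Flow is from higher to lower head: from BH-2 toward BH-6, i.e. toward the south-east.

i ≈ 0.00286; groundwater flows toward the south-east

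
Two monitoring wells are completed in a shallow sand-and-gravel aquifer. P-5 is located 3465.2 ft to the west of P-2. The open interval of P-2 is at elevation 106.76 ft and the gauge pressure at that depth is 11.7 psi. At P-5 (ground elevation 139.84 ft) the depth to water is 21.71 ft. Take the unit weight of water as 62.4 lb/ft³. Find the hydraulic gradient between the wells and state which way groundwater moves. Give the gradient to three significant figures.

i ≈ 0.00451; groundwater flows toward the west

Pressure head at P-2: ψ = 144·P/γ = 144 × 11.7 / 62.4 = 27.00 ft.
Total head at P-2: h = z + ψ = 106.76 + 27.00 = 133.76 ft.
Total head at P-5: h = 139.84 − 21.71 = 118.13 ft.
Head difference: h(P-2) − h(P-5) = 133.76 − 118.13 = 15.63 ft.
Hydraulic gradient: i = |Δh| / L = 15.63 / 3465.2 = 0.00451.
Flow is from higher to lower head: from P-2 toward P-5, i.e. toward the west.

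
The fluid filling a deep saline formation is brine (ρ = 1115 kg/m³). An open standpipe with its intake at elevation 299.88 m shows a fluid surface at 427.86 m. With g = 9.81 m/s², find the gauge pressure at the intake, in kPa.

P ≈ 1400 kPa

Pressure head ψ = h − z = 427.86 − 299.88 = 127.98 m.
P = ρgψ = 1115 × 9.81 × 127.98 = 1399864 Pa ≈ 1400 kPa.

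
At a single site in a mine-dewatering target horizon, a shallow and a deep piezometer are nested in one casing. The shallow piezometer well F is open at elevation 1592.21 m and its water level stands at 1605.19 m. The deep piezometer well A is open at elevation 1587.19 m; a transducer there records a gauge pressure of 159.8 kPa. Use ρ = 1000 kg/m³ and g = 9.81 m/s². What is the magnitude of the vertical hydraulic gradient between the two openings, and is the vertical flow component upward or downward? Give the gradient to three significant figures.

Total head at well F: h = 1605.19 m (water level in the standpipe).
Pressure head at well A: ψ = P/(ρg) = 159.8×1000 / (1000 × 9.81) = 16.29 m.
Total head at well A: h = z + ψ = 1587.19 + 16.29 = 1603.48 m.
Δh = h(well F) − h(well A) = 1605.19 − 1603.48 = 1.71 m.
Vertical separation Δz = 1592.21 − 1587.19 = 5.02 m.
|i_v| = |Δh| / Δz = 1.71 / 5.02 = 0.341.
Head is higher in the shallow piezometer, so vertical flow is downward (recharge condition).

|i_v| ≈ 0.341; vertical flow is downward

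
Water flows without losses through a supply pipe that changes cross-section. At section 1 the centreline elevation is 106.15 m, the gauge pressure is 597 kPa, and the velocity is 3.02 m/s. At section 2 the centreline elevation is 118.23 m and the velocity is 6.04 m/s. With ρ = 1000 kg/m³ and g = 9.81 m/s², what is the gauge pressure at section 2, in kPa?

Pressure head at 1: ψ₁ = P₁/(ρg) = 597×1000 / (1000 × 9.81) = 60.86 m.
Velocity heads: v₁²/2g = 3.02²/19.62 = 0.465 m; v₂²/2g = 6.04²/19.62 = 1.859 m.
Total head H = z₁ + ψ₁ + v₁²/2g = 106.15 + 60.86 + 0.465 = 167.47 m.
ψ₂ = H − z₂ − v₂²/2g = 167.47 − 118.23 − 1.859 = 47.38 m.
P₂ = ρgψ₂ = 1000 × 9.81 × 47.38 ≈ 465 kPa.

P₂ ≈ 465 kPa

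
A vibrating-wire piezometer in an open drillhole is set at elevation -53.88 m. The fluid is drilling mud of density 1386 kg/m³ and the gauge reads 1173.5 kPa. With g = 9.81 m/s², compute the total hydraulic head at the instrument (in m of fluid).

ψ = P/(ρg) = 1173.5×1000 / (1386 × 9.81) = 86.31 m.
h = z + ψ = -53.88 + 86.31 = 32.43 m.

h ≈ 32.43 m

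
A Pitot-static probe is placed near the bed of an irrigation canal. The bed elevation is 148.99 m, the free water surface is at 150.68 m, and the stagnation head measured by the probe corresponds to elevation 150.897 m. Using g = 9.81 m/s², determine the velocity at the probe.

Near the bed, under hydrostatic conditions, the piezometric head (z + ψ) equals the free-surface elevation, 150.68 m.
Velocity head = total − piezometric = 150.897 − 150.68 = 0.217 m.
v = √(2g·h_v) = √(2 × 9.81 × 0.217) = 2.06 m/s.

v ≈ 2.06 m/s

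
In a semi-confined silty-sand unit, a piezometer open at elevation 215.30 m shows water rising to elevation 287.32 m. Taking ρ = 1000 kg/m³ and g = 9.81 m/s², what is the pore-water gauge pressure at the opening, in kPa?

P ≈ 707 kPa

Pressure head ψ = h − z = 287.32 − 215.30 = 72.02 m.
P = ρgψ = 1000 × 9.81 × 72.02 = 706516 Pa ≈ 707 kPa.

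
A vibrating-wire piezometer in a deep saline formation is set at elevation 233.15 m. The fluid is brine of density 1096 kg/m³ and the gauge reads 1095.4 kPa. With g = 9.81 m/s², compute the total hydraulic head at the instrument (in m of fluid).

ψ = P/(ρg) = 1095.4×1000 / (1096 × 9.81) = 101.88 m.
h = z + ψ = 233.15 + 101.88 = 335.03 m.

h ≈ 335.03 m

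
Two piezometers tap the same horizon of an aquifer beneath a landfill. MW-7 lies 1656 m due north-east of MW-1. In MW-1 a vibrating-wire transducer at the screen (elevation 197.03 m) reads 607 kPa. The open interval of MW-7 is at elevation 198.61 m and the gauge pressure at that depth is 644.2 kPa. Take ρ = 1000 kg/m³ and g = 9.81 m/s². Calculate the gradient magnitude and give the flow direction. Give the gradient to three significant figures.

Pressure head at MW-1: ψ = P/(ρg) = 607×1000 / (1000 × 9.81) = 61.88 m.
Total head at MW-1: h = z + ψ = 197.03 + 61.88 = 258.91 m.
Pressure head at MW-7: ψ = P/(ρg) = 644.2×1000 / (1000 × 9.81) = 65.67 m.
Total head at MW-7: h = z + ψ = 198.61 + 65.67 = 264.28 m.
Head difference: h(MW-1) − h(MW-7) = 258.91 − 264.28 = -5.37 m.
Hydraulic gradient: i = |Δh| / L = 5.37 / 1656 = 0.00324.
Flow is from higher to lower head: from MW-7 toward MW-1, i.e. toward the south-west.

i ≈ 0.00324; groundwater flows toward the south-west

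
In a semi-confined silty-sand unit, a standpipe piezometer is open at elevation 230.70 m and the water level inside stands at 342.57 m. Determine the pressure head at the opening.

ψ ≈ 111.87 m

Total head h = 342.57 m (the water-surface elevation in the piezometer).
Pressure head ψ = h − z = 342.57 − 230.70 = 111.87 m.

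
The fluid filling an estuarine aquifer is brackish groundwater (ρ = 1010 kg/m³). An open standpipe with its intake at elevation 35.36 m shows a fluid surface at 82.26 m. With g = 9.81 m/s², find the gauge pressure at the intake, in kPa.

Pressure head ψ = h − z = 82.26 − 35.36 = 46.90 m.
P = ρgψ = 1010 × 9.81 × 46.90 = 464690 Pa ≈ 465 kPa.

P ≈ 465 kPa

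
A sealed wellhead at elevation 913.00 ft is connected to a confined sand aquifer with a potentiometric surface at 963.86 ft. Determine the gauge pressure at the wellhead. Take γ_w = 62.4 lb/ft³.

Head above the cap: Δh = 963.86 − 913.00 = 50.86 ft.
P = γΔh/144 = 62.4 × 50.86 / 144 = 22.0 psi.

P ≈ 22.0 psi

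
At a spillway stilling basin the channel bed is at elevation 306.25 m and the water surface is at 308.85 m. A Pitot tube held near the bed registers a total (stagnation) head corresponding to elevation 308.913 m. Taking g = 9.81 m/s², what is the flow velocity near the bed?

Near the bed, under hydrostatic conditions, the piezometric head (z + ψ) equals the free-surface elevation, 308.85 m.
Velocity head = total − piezometric = 308.913 − 308.85 = 0.063 m.
v = √(2g·h_v) = √(2 × 9.81 × 0.063) = 1.11 m/s.

v ≈ 1.11 m/s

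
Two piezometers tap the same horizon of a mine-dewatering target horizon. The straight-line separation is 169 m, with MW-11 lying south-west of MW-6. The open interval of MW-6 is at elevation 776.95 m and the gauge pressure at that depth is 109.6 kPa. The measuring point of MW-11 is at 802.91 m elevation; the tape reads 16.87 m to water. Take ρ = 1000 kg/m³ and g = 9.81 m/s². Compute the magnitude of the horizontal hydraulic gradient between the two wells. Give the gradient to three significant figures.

i ≈ 0.0123

Pressure head at MW-6: ψ = P/(ρg) = 109.6×1000 / (1000 × 9.81) = 11.17 m.
Total head at MW-6: h = z + ψ = 776.95 + 11.17 = 788.12 m.
Total head at MW-11: h = 802.91 − 16.87 = 786.04 m.
Head difference: h(MW-6) − h(MW-11) = 788.12 − 786.04 = 2.08 m.
Hydraulic gradient: i = |Δh| / L = 2.08 / 169 = 0.0123.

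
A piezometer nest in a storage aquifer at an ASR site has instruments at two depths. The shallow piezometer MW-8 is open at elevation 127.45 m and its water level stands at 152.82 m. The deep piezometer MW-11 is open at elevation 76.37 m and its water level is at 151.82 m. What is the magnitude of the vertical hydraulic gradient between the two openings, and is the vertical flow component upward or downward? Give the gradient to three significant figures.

Total head at MW-8: h = 152.82 m (water level in the standpipe).
Total head at MW-11: h = 151.82 m.
Δh = h(MW-8) − h(MW-11) = 152.82 − 151.82 = 1.00 m.
Vertical separation Δz = 127.45 − 76.37 = 51.08 m.
|i_v| = |Δh| / Δz = 1.00 / 51.08 = 0.0196.
Head is higher in the shallow piezometer, so vertical flow is downward (recharge condition).

|i_v| ≈ 0.0196; vertical flow is downward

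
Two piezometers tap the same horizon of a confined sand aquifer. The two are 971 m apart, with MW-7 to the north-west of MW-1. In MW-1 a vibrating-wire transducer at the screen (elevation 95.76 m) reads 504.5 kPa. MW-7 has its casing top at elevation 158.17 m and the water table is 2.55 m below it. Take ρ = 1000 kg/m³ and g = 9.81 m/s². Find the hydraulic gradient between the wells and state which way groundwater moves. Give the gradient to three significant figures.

i ≈ 0.00868; groundwater flows toward the south-east

Pressure head at MW-1: ψ = P/(ρg) = 504.5×1000 / (1000 × 9.81) = 51.43 m.
Total head at MW-1: h = z + ψ = 95.76 + 51.43 = 147.19 m.
Total head at MW-7: h = 158.17 − 2.55 = 155.62 m.
Head difference: h(MW-1) − h(MW-7) = 147.19 − 155.62 = -8.43 m.
Hydraulic gradient: i = |Δh| / L = 8.43 / 971 = 0.00868.
Flow is from higher to lower head: from MW-7 toward MW-1, i.e. toward the south-east.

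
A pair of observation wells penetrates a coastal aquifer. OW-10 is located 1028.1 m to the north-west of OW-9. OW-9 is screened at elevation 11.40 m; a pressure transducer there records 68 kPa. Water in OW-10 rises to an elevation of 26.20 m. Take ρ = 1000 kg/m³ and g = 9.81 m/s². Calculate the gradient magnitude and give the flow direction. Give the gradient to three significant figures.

i ≈ 0.00765; groundwater flows toward the south-east

Pressure head at OW-9: ψ = P/(ρg) = 68×1000 / (1000 × 9.81) = 6.93 m.
Total head at OW-9: h = z + ψ = 11.40 + 6.93 = 18.33 m.
Total head at OW-10: h = 26.20 m (water level in the piezometer is the total head).
Head difference: h(OW-9) − h(OW-10) = 18.33 − 26.20 = -7.87 m.
Hydraulic gradient: i = |Δh| / L = 7.87 / 1028.1 = 0.00765.
Flow is from higher to lower head: from OW-10 toward OW-9, i.e. toward the south-east.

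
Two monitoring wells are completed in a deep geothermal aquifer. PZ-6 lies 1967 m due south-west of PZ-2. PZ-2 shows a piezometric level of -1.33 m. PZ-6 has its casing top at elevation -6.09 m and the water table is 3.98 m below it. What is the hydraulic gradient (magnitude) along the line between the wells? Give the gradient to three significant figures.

i ≈ 0.00444

Total head at PZ-2: h = -1.33 m (water level in the piezometer is the total head).
Total head at PZ-6: h = -6.09 − 3.98 = -10.07 m.
Head difference: h(PZ-2) − h(PZ-6) = -1.33 − (-10.07) = 8.74 m.
Hydraulic gradient: i = |Δh| / L = 8.74 / 1967 = 0.00444.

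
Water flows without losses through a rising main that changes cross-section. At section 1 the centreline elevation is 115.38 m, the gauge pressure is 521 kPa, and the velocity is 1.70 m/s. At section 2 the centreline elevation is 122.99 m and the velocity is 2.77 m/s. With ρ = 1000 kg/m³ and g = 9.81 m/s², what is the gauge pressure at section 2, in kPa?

Pressure head at 1: ψ₁ = P₁/(ρg) = 521×1000 / (1000 × 9.81) = 53.11 m.
Velocity heads: v₁²/2g = 1.70²/19.62 = 0.147 m; v₂²/2g = 2.77²/19.62 = 0.391 m.
Total head H = z₁ + ψ₁ + v₁²/2g = 115.38 + 53.11 + 0.147 = 168.64 m.
ψ₂ = H − z₂ − v₂²/2g = 168.64 − 122.99 − 0.391 = 45.26 m.
P₂ = ρgψ₂ = 1000 × 9.81 × 45.26 ≈ 444 kPa.

P₂ ≈ 444 kPa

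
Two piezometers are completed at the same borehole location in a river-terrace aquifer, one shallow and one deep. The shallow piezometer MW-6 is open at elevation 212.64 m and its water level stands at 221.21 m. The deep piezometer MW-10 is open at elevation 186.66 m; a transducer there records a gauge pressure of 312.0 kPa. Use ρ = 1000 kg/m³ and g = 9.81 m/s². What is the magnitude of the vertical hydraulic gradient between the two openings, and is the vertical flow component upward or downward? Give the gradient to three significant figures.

|i_v| ≈ 0.106; vertical flow is downward

Total head at MW-6: h = 221.21 m (water level in the standpipe).
Pressure head at MW-10: ψ = P/(ρg) = 312.0×1000 / (1000 × 9.81) = 31.80 m.
Total head at MW-10: h = z + ψ = 186.66 + 31.80 = 218.46 m.
Δh = h(MW-6) − h(MW-10) = 221.21 − 218.46 = 2.75 m.
Vertical separation Δz = 212.64 − 186.66 = 25.98 m.
|i_v| = |Δh| / Δz = 2.75 / 25.98 = 0.106.
Head is higher in the shallow piezometer, so vertical flow is downward (recharge condition).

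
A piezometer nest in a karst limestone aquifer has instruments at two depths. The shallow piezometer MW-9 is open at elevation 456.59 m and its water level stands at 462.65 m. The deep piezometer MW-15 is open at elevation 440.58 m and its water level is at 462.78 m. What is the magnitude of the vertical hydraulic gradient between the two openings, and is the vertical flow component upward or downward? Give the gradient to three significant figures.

|i_v| ≈ 0.00812; vertical flow is upward

Total head at MW-9: h = 462.65 m (water level in the standpipe).
Total head at MW-15: h = 462.78 m.
Δh = h(MW-9) − h(MW-15) = 462.65 − 462.78 = -0.13 m.
Vertical separation Δz = 456.59 − 440.58 = 16.01 m.
|i_v| = |Δh| / Δz = 0.13 / 16.01 = 0.00812.
Head is higher in the deep piezometer, so vertical flow is upward (discharge condition).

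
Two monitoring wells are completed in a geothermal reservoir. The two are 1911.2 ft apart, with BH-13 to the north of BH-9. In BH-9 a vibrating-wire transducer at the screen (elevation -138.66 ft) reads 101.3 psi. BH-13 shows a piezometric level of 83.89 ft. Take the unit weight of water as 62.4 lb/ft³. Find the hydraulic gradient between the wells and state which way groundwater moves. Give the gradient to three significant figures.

Pressure head at BH-9: ψ = 144·P/γ = 144 × 101.3 / 62.4 = 233.77 ft.
Total head at BH-9: h = z + ψ = -138.66 + 233.77 = 95.11 ft.
Total head at BH-13: h = 83.89 ft (water level in the piezometer is the total head).
Head difference: h(BH-9) − h(BH-13) = 95.11 − 83.89 = 11.22 ft.
Hydraulic gradient: i = |Δh| / L = 11.22 / 1911.2 = 0.00587.
Flow is from higher to lower head: from BH-9 toward BH-13, i.e. toward the north.

i ≈ 0.00587; groundwater flows toward the north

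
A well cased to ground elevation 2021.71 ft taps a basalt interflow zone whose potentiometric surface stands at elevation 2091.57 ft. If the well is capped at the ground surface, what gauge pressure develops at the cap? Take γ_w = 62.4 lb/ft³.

Head above the cap: Δh = 2091.57 − 2021.71 = 69.86 ft.
P = γΔh/144 = 62.4 × 69.86 / 144 = 30.3 psi.

P ≈ 30.3 psi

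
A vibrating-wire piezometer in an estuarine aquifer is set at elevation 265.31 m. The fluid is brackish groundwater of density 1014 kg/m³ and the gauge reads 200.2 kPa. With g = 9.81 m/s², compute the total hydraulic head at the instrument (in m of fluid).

ψ = P/(ρg) = 200.2×1000 / (1014 × 9.81) = 20.13 m.
h = z + ψ = 265.31 + 20.13 = 285.44 m.

h ≈ 285.44 m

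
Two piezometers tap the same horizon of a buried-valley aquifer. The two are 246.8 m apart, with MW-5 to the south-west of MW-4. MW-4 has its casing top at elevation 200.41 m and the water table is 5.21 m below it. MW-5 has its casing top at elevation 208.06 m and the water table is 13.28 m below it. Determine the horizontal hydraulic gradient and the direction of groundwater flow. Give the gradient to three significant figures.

i ≈ 0.00170; groundwater flows toward the south-west

Total head at MW-4: h = 200.41 − 5.21 = 195.20 m.
Total head at MW-5: h = 208.06 − 13.28 = 194.78 m.
Head difference: h(MW-4) − h(MW-5) = 195.20 − 194.78 = 0.42 m.
Hydraulic gradient: i = |Δh| / L = 0.42 / 246.8 = 0.00170.
Flow is from higher to lower head: from MW-4 toward MW-5, i.e. toward the south-west.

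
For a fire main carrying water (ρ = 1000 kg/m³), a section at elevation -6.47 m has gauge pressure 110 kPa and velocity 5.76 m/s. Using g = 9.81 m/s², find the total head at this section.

h ≈ 6.43 m

Pressure head ψ = P/(ρg) = 110×1000 / (1000 × 9.81) = 11.21 m.
Velocity head = v²/(2g) = 5.76² / (2 × 9.81) = 1.691 m.
h = z + ψ + v²/(2g) = -6.47 + 11.21 + 1.691 = 6.43 m.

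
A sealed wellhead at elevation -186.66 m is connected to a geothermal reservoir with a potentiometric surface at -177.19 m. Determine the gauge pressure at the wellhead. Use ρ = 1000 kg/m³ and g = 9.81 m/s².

P ≈ 92.9 kPa

Head above the cap: Δh = -177.19 − (-186.66) = 9.47 m.
P = ρgΔh = 1000 × 9.81 × 9.47 = 92901 Pa ≈ 92.9 kPa.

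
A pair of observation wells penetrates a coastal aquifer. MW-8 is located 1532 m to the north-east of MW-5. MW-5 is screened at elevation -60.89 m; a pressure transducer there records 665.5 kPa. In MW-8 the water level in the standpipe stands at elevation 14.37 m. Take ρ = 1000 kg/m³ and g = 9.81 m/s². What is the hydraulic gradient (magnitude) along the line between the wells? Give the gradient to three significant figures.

Pressure head at MW-5: ψ = P/(ρg) = 665.5×1000 / (1000 × 9.81) = 67.84 m.
Total head at MW-5: h = z + ψ = -60.89 + 67.84 = 6.95 m.
Total head at MW-8: h = 14.37 m (water level in the piezometer is the total head).
Head difference: h(MW-5) − h(MW-8) = 6.95 − 14.37 = -7.42 m.
Hydraulic gradient: i = |Δh| / L = 7.42 / 1532 = 0.00484.

i ≈ 0.00484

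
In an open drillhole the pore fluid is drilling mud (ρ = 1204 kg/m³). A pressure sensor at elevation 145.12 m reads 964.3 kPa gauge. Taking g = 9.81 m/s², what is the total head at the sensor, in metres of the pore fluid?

ψ = P/(ρg) = 964.3×1000 / (1204 × 9.81) = 81.64 m.
h = z + ψ = 145.12 + 81.64 = 226.76 m.

h ≈ 226.76 m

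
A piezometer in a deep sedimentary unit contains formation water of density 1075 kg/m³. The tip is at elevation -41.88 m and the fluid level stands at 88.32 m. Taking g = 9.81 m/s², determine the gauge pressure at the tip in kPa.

Pressure head ψ = h − z = 88.32 − (-41.88) = 130.20 m.
P = ρgψ = 1075 × 9.81 × 130.20 = 1373057 Pa ≈ 1370 kPa.

P ≈ 1370 kPa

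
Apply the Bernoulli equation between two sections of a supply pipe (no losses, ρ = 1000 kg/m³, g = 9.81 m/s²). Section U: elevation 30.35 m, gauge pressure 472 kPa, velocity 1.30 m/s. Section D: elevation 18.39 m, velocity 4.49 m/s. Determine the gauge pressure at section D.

P₂ ≈ 580 kPa

Pressure head at U: ψ₁ = P₁/(ρg) = 472×1000 / (1000 × 9.81) = 48.11 m.
Velocity heads: v₁²/2g = 1.30²/19.62 = 0.086 m; v₂²/2g = 4.49²/19.62 = 1.028 m.
Total head H = z₁ + ψ₁ + v₁²/2g = 30.35 + 48.11 + 0.086 = 78.55 m.
ψ₂ = H − z₂ − v₂²/2g = 78.55 − 18.39 − 1.028 = 59.13 m.
P₂ = ρgψ₂ = 1000 × 9.81 × 59.13 ≈ 580 kPa.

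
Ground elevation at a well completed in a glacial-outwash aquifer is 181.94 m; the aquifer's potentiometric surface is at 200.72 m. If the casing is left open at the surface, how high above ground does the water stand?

≈ 18.78 m above ground

Water rises to the potentiometric surface, so the rise above ground = 200.72 − 181.94 = 18.78 m.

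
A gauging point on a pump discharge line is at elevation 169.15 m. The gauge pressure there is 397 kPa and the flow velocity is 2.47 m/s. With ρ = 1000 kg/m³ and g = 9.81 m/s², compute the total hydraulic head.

Pressure head ψ = P/(ρg) = 397×1000 / (1000 × 9.81) = 40.47 m.
Velocity head = v²/(2g) = 2.47² / (2 × 9.81) = 0.311 m.
h = z + ψ + v²/(2g) = 169.15 + 40.47 + 0.311 = 209.93 m.

h ≈ 209.93 m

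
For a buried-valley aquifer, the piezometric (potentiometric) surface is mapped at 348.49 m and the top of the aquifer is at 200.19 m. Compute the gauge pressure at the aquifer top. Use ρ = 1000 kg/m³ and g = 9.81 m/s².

P ≈ 1450 kPa

Pressure head at the aquifer top: ψ = h − z = 348.49 − 200.19 = 148.30 m.
P = ρgψ = 1000 × 9.81 × 148.30 = 1454823 Pa ≈ 1450 kPa.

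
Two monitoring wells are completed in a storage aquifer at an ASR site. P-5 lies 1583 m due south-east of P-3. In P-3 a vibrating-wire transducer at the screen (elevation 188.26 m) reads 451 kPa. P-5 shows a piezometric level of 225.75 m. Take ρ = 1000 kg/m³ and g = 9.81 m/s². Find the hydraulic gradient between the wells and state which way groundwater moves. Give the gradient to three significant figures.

i ≈ 0.00536; groundwater flows toward the south-east

Pressure head at P-3: ψ = P/(ρg) = 451×1000 / (1000 × 9.81) = 45.97 m.
Total head at P-3: h = z + ψ = 188.26 + 45.97 = 234.23 m.
Total head at P-5: h = 225.75 m (water level in the piezometer is the total head).
Head difference: h(P-3) − h(P-5) = 234.23 − 225.75 = 8.48 m.
Hydraulic gradient: i = |Δh| / L = 8.48 / 1583 = 0.00536.
Flow is from higher to lower head: from P-3 toward P-5, i.e. toward the south-east.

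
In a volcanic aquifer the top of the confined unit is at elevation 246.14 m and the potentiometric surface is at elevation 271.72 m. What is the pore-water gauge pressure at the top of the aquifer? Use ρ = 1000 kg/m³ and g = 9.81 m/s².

Pressure head at the aquifer top: ψ = h − z = 271.72 − 246.14 = 25.58 m.
P = ρgψ = 1000 × 9.81 × 25.58 = 250940 Pa ≈ 251 kPa.

P ≈ 251 kPa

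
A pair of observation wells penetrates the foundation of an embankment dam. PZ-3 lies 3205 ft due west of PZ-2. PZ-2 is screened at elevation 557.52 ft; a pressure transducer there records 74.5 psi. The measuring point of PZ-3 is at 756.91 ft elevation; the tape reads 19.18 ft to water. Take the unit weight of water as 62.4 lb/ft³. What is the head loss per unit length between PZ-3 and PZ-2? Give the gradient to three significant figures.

Pressure head at PZ-2: ψ = 144·P/γ = 144 × 74.5 / 62.4 = 171.92 ft.
Total head at PZ-2: h = z + ψ = 557.52 + 171.92 = 729.44 ft.
Total head at PZ-3: h = 756.91 − 19.18 = 737.73 ft.
Head difference: h(PZ-2) − h(PZ-3) = 729.44 − 737.73 = -8.29 ft.
Hydraulic gradient: i = |Δh| / L = 8.29 / 3205 = 0.00259.

i ≈ 0.00259 ft/ft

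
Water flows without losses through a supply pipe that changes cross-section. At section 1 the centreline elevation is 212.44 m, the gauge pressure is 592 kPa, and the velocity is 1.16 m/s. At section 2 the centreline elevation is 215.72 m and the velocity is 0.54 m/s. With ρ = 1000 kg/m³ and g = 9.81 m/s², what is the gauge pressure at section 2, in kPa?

Pressure head at 1: ψ₁ = P₁/(ρg) = 592×1000 / (1000 × 9.81) = 60.35 m.
Velocity heads: v₁²/2g = 1.16²/19.62 = 0.069 m; v₂²/2g = 0.54²/19.62 = 0.015 m.
Total head H = z₁ + ψ₁ + v₁²/2g = 212.44 + 60.35 + 0.069 = 272.86 m.
ψ₂ = H − z₂ − v₂²/2g = 272.86 − 215.72 − 0.015 = 57.13 m.
P₂ = ρgψ₂ = 1000 × 9.81 × 57.13 ≈ 560 kPa.

P₂ ≈ 560 kPa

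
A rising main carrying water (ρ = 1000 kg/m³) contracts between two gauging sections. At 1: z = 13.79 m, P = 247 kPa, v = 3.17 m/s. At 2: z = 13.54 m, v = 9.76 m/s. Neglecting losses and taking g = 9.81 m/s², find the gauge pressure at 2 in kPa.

Pressure head at 1: ψ₁ = P₁/(ρg) = 247×1000 / (1000 × 9.81) = 25.18 m.
Velocity heads: v₁²/2g = 3.17²/19.62 = 0.512 m; v₂²/2g = 9.76²/19.62 = 4.855 m.
Total head H = z₁ + ψ₁ + v₁²/2g = 13.79 + 25.18 + 0.512 = 39.48 m.
ψ₂ = H − z₂ − v₂²/2g = 39.48 − 13.54 − 4.855 = 21.08 m.
P₂ = ρgψ₂ = 1000 × 9.81 × 21.08 ≈ 207 kPa.

P₂ ≈ 207 kPa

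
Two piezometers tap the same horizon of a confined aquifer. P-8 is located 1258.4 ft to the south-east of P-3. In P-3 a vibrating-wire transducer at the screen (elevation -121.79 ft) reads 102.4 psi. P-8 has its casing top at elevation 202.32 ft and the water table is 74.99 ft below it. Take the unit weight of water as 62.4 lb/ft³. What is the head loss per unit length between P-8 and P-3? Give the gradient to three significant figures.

Pressure head at P-3: ψ = 144·P/γ = 144 × 102.4 / 62.4 = 236.31 ft.
Total head at P-3: h = z + ψ = -121.79 + 236.31 = 114.52 ft.
Total head at P-8: h = 202.32 − 74.99 = 127.33 ft.
Head difference: h(P-3) − h(P-8) = 114.52 − 127.33 = -12.81 ft.
Hydraulic gradient: i = |Δh| / L = 12.81 / 1258.4 = 0.0102.

i ≈ 0.0102 ft/ft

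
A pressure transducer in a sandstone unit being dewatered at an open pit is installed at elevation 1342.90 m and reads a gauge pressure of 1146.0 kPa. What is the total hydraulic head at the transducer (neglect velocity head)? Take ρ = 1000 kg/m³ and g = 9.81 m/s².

h ≈ 1459.72 m

ψ = P/(ρg) = 1146.0×1000 / (1000 × 9.81) = 116.82 m.
h = z + ψ = 1342.90 + 116.82 = 1459.72 m.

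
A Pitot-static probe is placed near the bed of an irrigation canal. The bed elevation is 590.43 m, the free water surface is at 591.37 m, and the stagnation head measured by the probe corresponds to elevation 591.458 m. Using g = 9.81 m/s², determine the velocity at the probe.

Near the bed, under hydrostatic conditions, the piezometric head (z + ψ) equals the free-surface elevation, 591.37 m.
Velocity head = total − piezometric = 591.458 − 591.37 = 0.088 m.
v = √(2g·h_v) = √(2 × 9.81 × 0.088) = 1.31 m/s.

v ≈ 1.31 m/s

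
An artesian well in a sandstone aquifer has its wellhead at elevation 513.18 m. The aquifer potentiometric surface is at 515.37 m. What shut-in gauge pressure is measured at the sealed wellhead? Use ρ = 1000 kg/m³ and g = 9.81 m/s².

Head above the cap: Δh = 515.37 − 513.18 = 2.19 m.
P = ρgΔh = 1000 × 9.81 × 2.19 = 21484 Pa ≈ 21.5 kPa.

P ≈ 21.5 kPa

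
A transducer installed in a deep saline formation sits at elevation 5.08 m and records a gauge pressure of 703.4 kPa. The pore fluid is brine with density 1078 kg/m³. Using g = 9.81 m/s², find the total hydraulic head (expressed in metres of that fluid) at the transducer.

h ≈ 71.59 m

ψ = P/(ρg) = 703.4×1000 / (1078 × 9.81) = 66.51 m.
h = z + ψ = 5.08 + 66.51 = 71.59 m.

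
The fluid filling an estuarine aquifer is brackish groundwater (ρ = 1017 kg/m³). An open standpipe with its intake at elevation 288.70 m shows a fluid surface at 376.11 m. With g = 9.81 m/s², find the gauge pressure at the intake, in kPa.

Pressure head ψ = h − z = 376.11 − 288.70 = 87.41 m.
P = ρgψ = 1017 × 9.81 × 87.41 = 872069 Pa ≈ 872 kPa.

P ≈ 872 kPa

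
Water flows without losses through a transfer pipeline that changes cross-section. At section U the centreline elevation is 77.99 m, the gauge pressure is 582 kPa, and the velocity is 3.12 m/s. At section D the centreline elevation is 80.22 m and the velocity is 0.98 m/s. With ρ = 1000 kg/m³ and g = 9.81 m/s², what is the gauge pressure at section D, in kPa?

Pressure head at U: ψ₁ = P₁/(ρg) = 582×1000 / (1000 × 9.81) = 59.33 m.
Velocity heads: v₁²/2g = 3.12²/19.62 = 0.496 m; v₂²/2g = 0.98²/19.62 = 0.049 m.
Total head H = z₁ + ψ₁ + v₁²/2g = 77.99 + 59.33 + 0.496 = 137.82 m.
ψ₂ = H − z₂ − v₂²/2g = 137.82 − 80.22 − 0.049 = 57.55 m.
P₂ = ρgψ₂ = 1000 × 9.81 × 57.55 ≈ 565 kPa.

P₂ ≈ 565 kPa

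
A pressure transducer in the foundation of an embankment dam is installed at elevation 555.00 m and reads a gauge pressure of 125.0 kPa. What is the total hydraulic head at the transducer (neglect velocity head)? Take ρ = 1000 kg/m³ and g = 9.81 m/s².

ψ = P/(ρg) = 125.0×1000 / (1000 × 9.81) = 12.74 m.
h = z + ψ = 555.00 + 12.74 = 567.74 m.

h ≈ 567.74 m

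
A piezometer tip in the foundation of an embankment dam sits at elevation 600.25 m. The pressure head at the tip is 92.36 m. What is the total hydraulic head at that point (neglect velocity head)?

h = z + ψ = 600.25 + 92.36 = 692.61 m.

h ≈ 692.61 m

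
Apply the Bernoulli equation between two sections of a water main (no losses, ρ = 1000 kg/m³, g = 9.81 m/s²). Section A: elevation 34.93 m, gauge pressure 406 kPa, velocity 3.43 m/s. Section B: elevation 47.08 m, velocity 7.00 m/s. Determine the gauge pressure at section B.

P₂ ≈ 268 kPa

Pressure head at A: ψ₁ = P₁/(ρg) = 406×1000 / (1000 × 9.81) = 41.39 m.
Velocity heads: v₁²/2g = 3.43²/19.62 = 0.600 m; v₂²/2g = 7.00²/19.62 = 2.497 m.
Total head H = z₁ + ψ₁ + v₁²/2g = 34.93 + 41.39 + 0.600 = 76.92 m.
ψ₂ = H − z₂ − v₂²/2g = 76.92 − 47.08 − 2.497 = 27.34 m.
P₂ = ρgψ₂ = 1000 × 9.81 × 27.34 ≈ 268 kPa.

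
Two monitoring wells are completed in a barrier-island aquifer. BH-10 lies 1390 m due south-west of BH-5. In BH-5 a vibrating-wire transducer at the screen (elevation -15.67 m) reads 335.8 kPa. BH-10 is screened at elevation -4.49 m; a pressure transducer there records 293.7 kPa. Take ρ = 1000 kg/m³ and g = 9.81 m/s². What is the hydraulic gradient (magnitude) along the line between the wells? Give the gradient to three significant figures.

i ≈ 0.00496

Pressure head at BH-5: ψ = P/(ρg) = 335.8×1000 / (1000 × 9.81) = 34.23 m.
Total head at BH-5: h = z + ψ = -15.67 + 34.23 = 18.56 m.
Pressure head at BH-10: ψ = P/(ρg) = 293.7×1000 / (1000 × 9.81) = 29.94 m.
Total head at BH-10: h = z + ψ = -4.49 + 29.94 = 25.45 m.
Head difference: h(BH-5) − h(BH-10) = 18.56 − 25.45 = -6.89 m.
Hydraulic gradient: i = |Δh| / L = 6.89 / 1390 = 0.00496.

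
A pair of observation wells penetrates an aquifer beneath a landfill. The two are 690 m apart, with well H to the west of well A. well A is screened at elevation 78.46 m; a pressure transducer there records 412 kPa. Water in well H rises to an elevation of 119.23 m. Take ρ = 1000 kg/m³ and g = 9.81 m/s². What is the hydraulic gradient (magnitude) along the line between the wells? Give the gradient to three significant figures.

i ≈ 0.00178

Pressure head at well A: ψ = P/(ρg) = 412×1000 / (1000 × 9.81) = 42.00 m.
Total head at well A: h = z + ψ = 78.46 + 42.00 = 120.46 m.
Total head at well H: h = 119.23 m (water level in the piezometer is the total head).
Head difference: h(well A) − h(well H) = 120.46 − 119.23 = 1.23 m.
Hydraulic gradient: i = |Δh| / L = 1.23 / 690 = 0.00178.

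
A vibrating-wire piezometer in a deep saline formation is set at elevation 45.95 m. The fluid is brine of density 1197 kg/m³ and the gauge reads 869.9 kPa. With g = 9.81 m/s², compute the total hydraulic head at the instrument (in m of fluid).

h ≈ 120.03 m

ψ = P/(ρg) = 869.9×1000 / (1197 × 9.81) = 74.08 m.
h = z + ψ = 45.95 + 74.08 = 120.03 m.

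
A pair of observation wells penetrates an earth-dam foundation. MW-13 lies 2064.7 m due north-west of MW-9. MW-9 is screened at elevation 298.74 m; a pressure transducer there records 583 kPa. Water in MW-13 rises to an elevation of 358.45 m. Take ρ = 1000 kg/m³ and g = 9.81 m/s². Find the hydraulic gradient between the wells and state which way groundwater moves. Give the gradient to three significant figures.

Pressure head at MW-9: ψ = P/(ρg) = 583×1000 / (1000 × 9.81) = 59.43 m.
Total head at MW-9: h = z + ψ = 298.74 + 59.43 = 358.17 m.
Total head at MW-13: h = 358.45 m (water level in the piezometer is the total head).
Head difference: h(MW-9) − h(MW-13) = 358.17 − 358.45 = -0.28 m.
Hydraulic gradient: i = |Δh| / L = 0.28 / 2064.7 = 0.000136.
Flow is from higher to lower head: from MW-13 toward MW-9, i.e. toward the south-east.

i ≈ 0.000136; groundwater flows toward the south-east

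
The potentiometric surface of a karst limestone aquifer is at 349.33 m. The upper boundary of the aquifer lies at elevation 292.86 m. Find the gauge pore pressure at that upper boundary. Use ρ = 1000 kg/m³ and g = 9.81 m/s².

P ≈ 554 kPa

Pressure head at the aquifer top: ψ = h − z = 349.33 − 292.86 = 56.47 m.
P = ρgψ = 1000 × 9.81 × 56.47 = 553971 Pa ≈ 554 kPa.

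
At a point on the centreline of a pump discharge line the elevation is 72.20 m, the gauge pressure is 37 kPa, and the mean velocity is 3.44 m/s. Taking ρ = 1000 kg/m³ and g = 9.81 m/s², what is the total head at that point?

Pressure head ψ = P/(ρg) = 37×1000 / (1000 × 9.81) = 3.77 m.
Velocity head = v²/(2g) = 3.44² / (2 × 9.81) = 0.603 m.
h = z + ψ + v²/(2g) = 72.20 + 3.77 + 0.603 = 76.57 m.

h ≈ 76.57 m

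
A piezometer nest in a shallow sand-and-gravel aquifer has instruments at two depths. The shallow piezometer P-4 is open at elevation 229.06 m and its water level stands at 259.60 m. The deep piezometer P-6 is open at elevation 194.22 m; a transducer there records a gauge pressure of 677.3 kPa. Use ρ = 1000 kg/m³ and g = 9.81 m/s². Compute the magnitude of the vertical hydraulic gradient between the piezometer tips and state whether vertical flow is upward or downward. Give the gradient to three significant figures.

|i_v| ≈ 0.105; vertical flow is upward

Total head at P-4: h = 259.60 m (water level in the standpipe).
Pressure head at P-6: ψ = P/(ρg) = 677.3×1000 / (1000 × 9.81) = 69.04 m.
Total head at P-6: h = z + ψ = 194.22 + 69.04 = 263.26 m.
Δh = h(P-4) − h(P-6) = 259.60 − 263.26 = -3.66 m.
Vertical separation Δz = 229.06 − 194.22 = 34.84 m.
|i_v| = |Δh| / Δz = 3.66 / 34.84 = 0.105.
Head is higher in the deep piezometer, so vertical flow is upward (discharge condition).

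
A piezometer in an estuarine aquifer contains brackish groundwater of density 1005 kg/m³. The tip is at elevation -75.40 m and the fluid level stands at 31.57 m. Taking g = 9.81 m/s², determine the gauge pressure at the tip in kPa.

P ≈ 1050 kPa

Pressure head ψ = h − z = 31.57 − (-75.40) = 106.97 m.
P = ρgψ = 1005 × 9.81 × 106.97 = 1054623 Pa ≈ 1050 kPa.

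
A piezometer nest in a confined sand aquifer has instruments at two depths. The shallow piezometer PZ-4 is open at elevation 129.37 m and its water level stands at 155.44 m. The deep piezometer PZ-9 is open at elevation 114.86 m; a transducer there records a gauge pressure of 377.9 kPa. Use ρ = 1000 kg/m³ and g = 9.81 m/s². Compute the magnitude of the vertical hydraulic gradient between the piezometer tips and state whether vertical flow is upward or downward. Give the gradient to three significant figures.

Total head at PZ-4: h = 155.44 m (water level in the standpipe).
Pressure head at PZ-9: ψ = P/(ρg) = 377.9×1000 / (1000 × 9.81) = 38.52 m.
Total head at PZ-9: h = z + ψ = 114.86 + 38.52 = 153.38 m.
Δh = h(PZ-4) − h(PZ-9) = 155.44 − 153.38 = 2.06 m.
Vertical separation Δz = 129.37 − 114.86 = 14.51 m.
|i_v| = |Δh| / Δz = 2.06 / 14.51 = 0.142.
Head is higher in the shallow piezometer, so vertical flow is downward (recharge condition).

|i_v| ≈ 0.142; vertical flow is downward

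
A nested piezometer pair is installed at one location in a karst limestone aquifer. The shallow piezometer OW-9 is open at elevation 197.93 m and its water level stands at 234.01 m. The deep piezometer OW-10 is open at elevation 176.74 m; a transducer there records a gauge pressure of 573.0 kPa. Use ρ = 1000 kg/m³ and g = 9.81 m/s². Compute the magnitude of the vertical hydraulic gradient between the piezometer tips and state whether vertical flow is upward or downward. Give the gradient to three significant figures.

|i_v| ≈ 0.0538; vertical flow is upward

Total head at OW-9: h = 234.01 m (water level in the standpipe).
Pressure head at OW-10: ψ = P/(ρg) = 573.0×1000 / (1000 × 9.81) = 58.41 m.
Total head at OW-10: h = z + ψ = 176.74 + 58.41 = 235.15 m.
Δh = h(OW-9) − h(OW-10) = 234.01 − 235.15 = -1.14 m.
Vertical separation Δz = 197.93 − 176.74 = 21.19 m.
|i_v| = |Δh| / Δz = 1.14 / 21.19 = 0.0538.
Head is higher in the deep piezometer, so vertical flow is upward (discharge condition).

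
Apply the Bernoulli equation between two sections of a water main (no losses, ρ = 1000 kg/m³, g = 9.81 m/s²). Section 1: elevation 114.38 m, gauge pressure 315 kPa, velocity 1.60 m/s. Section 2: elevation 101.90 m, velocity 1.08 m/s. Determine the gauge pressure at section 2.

Pressure head at 1: ψ₁ = P₁/(ρg) = 315×1000 / (1000 × 9.81) = 32.11 m.
Velocity heads: v₁²/2g = 1.60²/19.62 = 0.130 m; v₂²/2g = 1.08²/19.62 = 0.059 m.
Total head H = z₁ + ψ₁ + v₁²/2g = 114.38 + 32.11 + 0.130 = 146.62 m.
ψ₂ = H − z₂ − v₂²/2g = 146.62 − 101.90 − 0.059 = 44.66 m.
P₂ = ρgψ₂ = 1000 × 9.81 × 44.66 ≈ 438 kPa.

P₂ ≈ 438 kPa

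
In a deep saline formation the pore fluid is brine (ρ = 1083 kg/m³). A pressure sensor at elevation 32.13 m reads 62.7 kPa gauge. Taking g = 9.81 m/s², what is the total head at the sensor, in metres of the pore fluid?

h ≈ 38.03 m

ψ = P/(ρg) = 62.7×1000 / (1083 × 9.81) = 5.90 m.
h = z + ψ = 32.13 + 5.90 = 38.03 m.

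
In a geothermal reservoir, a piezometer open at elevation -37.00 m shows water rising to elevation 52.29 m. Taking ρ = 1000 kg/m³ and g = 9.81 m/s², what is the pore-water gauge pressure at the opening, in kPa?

Pressure head ψ = h − z = 52.29 − (-37.00) = 89.29 m.
P = ρgψ = 1000 × 9.81 × 89.29 = 875935 Pa ≈ 876 kPa.

P ≈ 876 kPa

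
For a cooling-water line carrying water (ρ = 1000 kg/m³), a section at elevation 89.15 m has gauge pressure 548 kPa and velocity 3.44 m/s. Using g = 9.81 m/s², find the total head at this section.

Pressure head ψ = P/(ρg) = 548×1000 / (1000 × 9.81) = 55.86 m.
Velocity head = v²/(2g) = 3.44² / (2 × 9.81) = 0.603 m.
h = z + ψ + v²/(2g) = 89.15 + 55.86 + 0.603 = 145.61 m.

h ≈ 145.61 m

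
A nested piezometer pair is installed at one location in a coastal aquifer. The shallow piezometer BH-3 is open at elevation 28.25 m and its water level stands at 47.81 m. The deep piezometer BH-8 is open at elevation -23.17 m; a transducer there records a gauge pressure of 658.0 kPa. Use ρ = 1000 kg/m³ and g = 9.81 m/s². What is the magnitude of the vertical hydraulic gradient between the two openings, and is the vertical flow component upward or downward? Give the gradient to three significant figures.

|i_v| ≈ 0.0760; vertical flow is downward

Total head at BH-3: h = 47.81 m (water level in the standpipe).
Pressure head at BH-8: ψ = P/(ρg) = 658.0×1000 / (1000 × 9.81) = 67.07 m.
Total head at BH-8: h = z + ψ = -23.17 + 67.07 = 43.90 m.
Δh = h(BH-3) − h(BH-8) = 47.81 − 43.90 = 3.91 m.
Vertical separation Δz = 28.25 − (-23.17) = 51.42 m.
|i_v| = |Δh| / Δz = 3.91 / 51.42 = 0.0760.
Head is higher in the shallow piezometer, so vertical flow is downward (recharge condition).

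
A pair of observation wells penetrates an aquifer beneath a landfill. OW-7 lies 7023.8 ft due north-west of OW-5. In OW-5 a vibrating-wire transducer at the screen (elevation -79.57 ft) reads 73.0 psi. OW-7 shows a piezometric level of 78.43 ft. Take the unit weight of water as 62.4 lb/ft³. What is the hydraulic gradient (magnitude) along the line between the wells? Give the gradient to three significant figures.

Pressure head at OW-5: ψ = 144·P/γ = 144 × 73.0 / 62.4 = 168.46 ft.
Total head at OW-5: h = z + ψ = -79.57 + 168.46 = 88.89 ft.
Total head at OW-7: h = 78.43 ft (water level in the piezometer is the total head).
Head difference: h(OW-5) − h(OW-7) = 88.89 − 78.43 = 10.46 ft.
Hydraulic gradient: i = |Δh| / L = 10.46 / 7023.8 = 0.00149.

i ≈ 0.00149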